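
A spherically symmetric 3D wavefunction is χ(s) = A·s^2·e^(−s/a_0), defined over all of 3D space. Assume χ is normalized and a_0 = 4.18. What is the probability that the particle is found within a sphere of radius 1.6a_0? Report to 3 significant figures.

P ≈ 0.0446

P = ∫ |χ|² 4πs² ds over s ≤ 1.6a_0.
Normalization gives A² = 1/(45·π·a_0^7/2).
In terms of u = s/a_0 (A², 4π and the length scale all cancel between numerator and denominator), P = [∫_{0}^{1.6} u^6·e^(-2·u) du] / [∫_{0}^{∞} u^6·e^(-2·u) du].
Using ∫ u^6·e^(-2·u) du = -(4·u^6 + 12·u^5 + 30·u^4 + 60·u^3 + 90·u^2 + 90·u + 45)·e^(-2·u)/8, the numerator is ≈ 0.25098 and the denominator is 45/8.
The region integral divided by the full integral gives P = 0.04462.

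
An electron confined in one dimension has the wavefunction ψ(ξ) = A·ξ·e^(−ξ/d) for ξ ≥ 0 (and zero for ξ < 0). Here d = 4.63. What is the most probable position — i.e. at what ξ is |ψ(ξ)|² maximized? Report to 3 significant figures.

The maximum of |ψ(ξ)|² occurs where its derivative vanishes.
This gives ξ = d.
With d = 4.63, the most probable position is 4.630.

ξ ≈ 4.63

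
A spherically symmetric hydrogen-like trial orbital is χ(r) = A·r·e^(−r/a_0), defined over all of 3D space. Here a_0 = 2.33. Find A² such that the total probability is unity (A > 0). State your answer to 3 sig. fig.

Normalization requires ∫|χ|² 4πr² dr = 1, integrated from 0 to ∞.
Using ∫₀^∞ rⁿ e^(−αr) dr = n!/αⁿ⁺¹, ∫|χ|² 4πr² dr = A²·(3·π·a_0^5).
Setting this equal to 1 gives A² = 1/(3·π·a_0^5).
With a_0 = 2.33: A² = 0.001545 and A = 0.03931.

A^2 ≈ 0.00155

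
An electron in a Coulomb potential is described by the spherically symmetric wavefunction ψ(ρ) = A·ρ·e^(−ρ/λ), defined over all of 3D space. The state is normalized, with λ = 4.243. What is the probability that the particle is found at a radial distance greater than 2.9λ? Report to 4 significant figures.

P ≈ 0.3127

Integrate the radial probability density 4πρ²|ψ|² over ρ > 2.9λ.
Normalization gives A² = 1/(3·π·λ^5).
Let u = ρ/λ; then A², 4π and the length scale all cancel, so P = ∫_{2.9}^{∞} u^4·e^(-2·u) du ÷ ∫_{0}^{∞} u^4·e^(-2·u) du.
With ∫ u^4·e^(-2·u) du = -(u^4/2 + u^3 + 3·u^2/2 + 3·u/2 + 3/4)·e^(-2·u) + C, the region integral is ≈ 0.234539 and the full one is 3/4.
The region integral divided by the full integral gives P = 0.31272.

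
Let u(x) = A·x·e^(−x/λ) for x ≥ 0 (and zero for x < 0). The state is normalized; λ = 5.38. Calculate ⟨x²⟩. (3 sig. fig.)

⟨x^2⟩ ≈ 86.8

The expectation value is the |u|²-weighted average of x^2: ∫ x^2|u|² dx.
Evaluating both integrals, ⟨x²⟩ = 3·λ^2.
With λ = 5.38, ⟨x^2⟩ = 86.83.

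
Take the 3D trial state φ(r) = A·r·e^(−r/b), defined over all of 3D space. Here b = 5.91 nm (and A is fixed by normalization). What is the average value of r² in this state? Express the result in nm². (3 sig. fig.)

⟨r^2⟩ ≈ 262 nm^2

⟨r²⟩ = ∫ r^2 |φ|² 4πr² dr over the full domain.
With ∫₀^∞ r^6 e^(−αr) dr = 6!/α^7, the ratio of the moment integral to the normalization integral gives ⟨r²⟩ = 15·b^2/2.
With b = 5.91, ⟨r^2⟩ = 262.0.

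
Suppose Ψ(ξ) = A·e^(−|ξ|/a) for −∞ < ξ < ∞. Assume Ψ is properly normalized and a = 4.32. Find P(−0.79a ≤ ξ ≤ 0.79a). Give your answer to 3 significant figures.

P ≈ 0.794

The probability is P = ∫ |Ψ|² dξ over [−0.79a, 0.79a].
Since A² = 1/(a), this is the region integral divided by the full normalization integral.
By symmetry take twice the ξ ≥ 0 contribution in numerator and denominator; the 2's cancel. Substituting u = ξ/a, A² and the length scale cancel in the ratio: P = ∫_{0}^{0.79} e^(-2·u) du / ∫_{0}^{∞} e^(-2·u) du.
With ∫ e^(-2·u) du = -e^(-2·u)/2 + C, the region integral is 1/2 - e^(-79/50)/2 and the full one is 1/2.
Evaluating gives P = 0.7940.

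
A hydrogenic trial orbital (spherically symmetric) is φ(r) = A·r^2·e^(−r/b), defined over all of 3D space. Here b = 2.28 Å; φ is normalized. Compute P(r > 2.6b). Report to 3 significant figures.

P = ∫ |φ|² 4πr² dr over r > 2.6b.
Normalization gives A² = 1/(45·π·b^7/2).
Substituting u = r/b, A², 4π and the length scale all cancel in the ratio: P = ∫_{2.6}^{∞} u^6·e^(-2·u) du / ∫_{0}^{∞} u^6·e^(-2·u) du.
Using ∫ u^6·e^(-2·u) du = -(4·u^6 + 12·u^5 + 30·u^4 + 60·u^3 + 90·u^2 + 90·u + 45)·e^(-2·u)/8, the numerator is ≈ 4.1197 and the denominator is 45/8.
Taking the ratio yields P = 0.7324.

P ≈ 0.732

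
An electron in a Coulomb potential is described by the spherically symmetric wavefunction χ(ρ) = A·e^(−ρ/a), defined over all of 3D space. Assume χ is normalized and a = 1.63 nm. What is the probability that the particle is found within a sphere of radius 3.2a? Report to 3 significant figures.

P ≈ 0.954

With dV = 4πρ²dρ, the probability is ∫|χ|² dV over ρ ≤ 3.2a.
Normalization gives A² = 1/(π·a^3).
In terms of u = ρ/a (A², 4π and the length scale all cancel between numerator and denominator), P = [∫_{0}^{3.2} u^2·e^(-2·u) du] / [∫_{0}^{∞} u^2·e^(-2·u) du].
An antiderivative of u^2·e^(-2·u) is -(2·u^2 + 2·u + 1)·e^(-2·u)/4; evaluating from 0 to 3.2 gives 1/4 - 697·e^(-32/5)/100, while the full integral is 1/4.
Taking the ratio yields P = 0.9537.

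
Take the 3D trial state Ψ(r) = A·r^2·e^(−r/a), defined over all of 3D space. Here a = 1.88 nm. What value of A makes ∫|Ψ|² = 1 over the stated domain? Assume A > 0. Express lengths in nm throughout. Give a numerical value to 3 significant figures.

A ≈ 0.0131 nm^(-7/2)

Normalization requires ∫|Ψ|² 4πr² dr = 1, integrated from 0 to ∞.
The angular integral contributes 4π, leaving ∫₀^∞ r²|Ψ|² dr.
∫|Ψ|² 4πr² dr = A²·(45·π·a^7/2).
Substituting a = 1.88 gives A² = 0.0001704, so A = 0.01306.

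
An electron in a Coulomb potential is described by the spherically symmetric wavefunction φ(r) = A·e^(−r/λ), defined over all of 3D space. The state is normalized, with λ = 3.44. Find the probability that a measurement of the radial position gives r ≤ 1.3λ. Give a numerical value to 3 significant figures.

P ≈ 0.482

P = ∫ |φ|² 4πr² dr over r ≤ 1.3λ.
Normalization gives A² = 1/(π·λ^3).
Let u = r/λ; then A², 4π and the length scale all cancel, so P = ∫_{0}^{1.3} u^2·e^(-2·u) du ÷ ∫_{0}^{∞} u^2·e^(-2·u) du.
Using ∫ u^2·e^(-2·u) du = -(2·u^2 + 2·u + 1)·e^(-2·u)/4, the numerator is 1/4 - 349·e^(-13/5)/200 and the denominator is 1/4.
The region integral divided by the full integral gives P = 0.4816.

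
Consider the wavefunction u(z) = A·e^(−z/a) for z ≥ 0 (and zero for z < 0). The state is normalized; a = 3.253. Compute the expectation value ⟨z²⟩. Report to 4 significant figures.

By definition ⟨z²⟩ = ∫ z^2 |u(z)|² dz.
The ratio of the moment integral to the normalization integral gives ⟨z²⟩ = a^2/2.
Putting a = 3.253 gives 5.2910.

⟨z^2⟩ ≈ 5.291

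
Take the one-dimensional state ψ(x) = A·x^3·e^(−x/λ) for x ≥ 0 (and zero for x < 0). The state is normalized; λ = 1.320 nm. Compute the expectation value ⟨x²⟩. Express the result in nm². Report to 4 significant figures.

⟨x^2⟩ ≈ 24.39 nm^2

⟨x²⟩ = ∫ x^2 |ψ|² dx over the full domain.
Since the A² factors cancel between numerator and denominator, ⟨x²⟩ = 14·λ^2.
Putting λ = 1.320 gives 24.394.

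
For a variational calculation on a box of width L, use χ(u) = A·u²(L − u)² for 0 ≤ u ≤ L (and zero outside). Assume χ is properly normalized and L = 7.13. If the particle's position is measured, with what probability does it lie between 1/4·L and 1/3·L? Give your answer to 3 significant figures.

P ≈ 0.0959

P = ∫_{1/4·L}^{1/3·L} |χ(u)|² du.
With A² fixed by ∫|χ|² = 1, i.e. A² = (L^9/630)^(−1), substitute and integrate.
In terms of t = u/L (A² and the length scale cancel between numerator and denominator), P = [∫_{1/4}^{1/3} t^4·(1 - t)^4 dt] / [∫_{0}^{1} t^4·(1 - t)^4 dt].
An antiderivative of t^4·(1 - t)^4 is t^5·(70·t^4 - 315·t^3 + 540·t^2 - 420·t + 126)/630; evaluating from 1/4 to 1/3 gives ≈ 0.00015225, while the full integral is 1/630.
The result is P = 0.09592.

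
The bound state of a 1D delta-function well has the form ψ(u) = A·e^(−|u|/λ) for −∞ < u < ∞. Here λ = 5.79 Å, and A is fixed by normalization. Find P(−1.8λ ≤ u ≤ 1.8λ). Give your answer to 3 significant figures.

|ψ|² is the probability density, so P = ∫_{−1.8λ}^{1.8λ} |ψ|² du.
Since A² = 1/(λ), this is the region integral divided by the full normalization integral.
Both integrals are even about u = 0, so only the u ≥ 0 halves are needed (the factors of 2 cancel). Let t = u/λ; then A² and the length scale cancel, so P = ∫_{0}^{1.8} e^(-2·t) dt ÷ ∫_{0}^{∞} e^(-2·t) dt.
Using ∫ e^(-2·t) dt = -e^(-2·t)/2, the numerator is 1/2 - e^(-18/5)/2 and the denominator is 1/2.
This works out to P = 0.9727.

P ≈ 0.973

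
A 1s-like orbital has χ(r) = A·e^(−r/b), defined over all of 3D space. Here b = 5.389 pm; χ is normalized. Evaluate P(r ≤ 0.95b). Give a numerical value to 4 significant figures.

P = ∫ |χ|² 4πr² dr over r ≤ 0.95b.
A² is fixed by ∫₀^∞ 4πr²|χ|² dr = 1, i.e. A² = (π·b^3)^(−1).
Let u = r/b; then A², 4π and the length scale all cancel, so P = ∫_{0}^{0.95} u^2·e^(-2·u) du ÷ ∫_{0}^{∞} u^2·e^(-2·u) du.
An antiderivative of u^2·e^(-2·u) is -(2·u^2 + 2·u + 1)·e^(-2·u)/4; evaluating from 0 to 0.95 gives 1/4 - 941·e^(-19/10)/800, while the full integral is 1/4.
The region integral divided by the full integral gives P = 0.29628.

P ≈ 0.2963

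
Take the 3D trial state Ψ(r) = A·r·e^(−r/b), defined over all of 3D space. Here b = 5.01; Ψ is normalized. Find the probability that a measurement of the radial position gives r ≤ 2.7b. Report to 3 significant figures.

P ≈ 0.627

P = ∫ |Ψ|² 4πr² dr over r ≤ 2.7b.
The full normalization integral is A²·[3·π·b^5] = 1, fixing A².
Substituting u = r/b, A², 4π and the length scale all cancel in the ratio: P = ∫_{0}^{2.7} u^4·e^(-2·u) du / ∫_{0}^{∞} u^4·e^(-2·u) du.
An antiderivative of u^4·e^(-2·u) is -(u^4/2 + u^3 + 3·u^2/2 + 3·u/2 + 3/4)·e^(-2·u); evaluating from 0 to 2.7 gives ≈ 0.47002, while the full integral is 3/4.
This evaluates to P = 0.6267.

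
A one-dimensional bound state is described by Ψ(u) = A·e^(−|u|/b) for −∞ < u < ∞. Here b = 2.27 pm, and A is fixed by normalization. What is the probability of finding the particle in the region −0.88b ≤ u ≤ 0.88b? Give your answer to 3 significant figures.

The probability is P = ∫ |Ψ|² du over [−0.88b, 0.88b].
Since A² = 1/(b), this is the region integral divided by the full normalization integral.
Both integrals are even about u = 0, so only the u ≥ 0 halves are needed (the factors of 2 cancel). Substituting t = u/b, A² and the length scale cancel in the ratio: P = ∫_{0}^{0.88} e^(-2·t) dt / ∫_{0}^{∞} e^(-2·t) dt.
An antiderivative of e^(-2·t) is -e^(-2·t)/2; evaluating from 0 to 0.88 gives 1/2 - e^(-44/25)/2, while the full integral is 1/2.
This works out to P = 0.8280.

P ≈ 0.828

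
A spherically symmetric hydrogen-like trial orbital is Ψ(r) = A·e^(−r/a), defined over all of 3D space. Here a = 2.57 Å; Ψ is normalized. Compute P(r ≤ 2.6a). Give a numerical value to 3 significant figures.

Integrate the radial probability density 4πr²|Ψ|² over r ≤ 2.6a.
A² is fixed by ∫₀^∞ 4πr²|Ψ|² dr = 1, i.e. A² = (π·a^3)^(−1).
In terms of u = r/a (A², 4π and the length scale all cancel between numerator and denominator), P = [∫_{0}^{2.6} u^2·e^(-2·u) du] / [∫_{0}^{∞} u^2·e^(-2·u) du].
With ∫ u^2·e^(-2·u) du = -(2·u^2 + 2·u + 1)·e^(-2·u)/4 + C, the region integral is 1/4 - 493·e^(-26/5)/100 and the full one is 1/4.
The region integral divided by the full integral gives P = 0.8912.

P ≈ 0.891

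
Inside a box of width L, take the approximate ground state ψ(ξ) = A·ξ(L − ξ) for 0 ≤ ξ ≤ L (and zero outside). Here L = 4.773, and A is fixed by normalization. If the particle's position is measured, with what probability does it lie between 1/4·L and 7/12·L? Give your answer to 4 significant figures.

P ≈ 0.5499

|ψ|² is the probability density, so P = ∫_{1/4·L}^{7/12·L} |ψ|² dξ.
Since A² = 1/(L^5/30), this is the region integral divided by the full normalization integral.
Let u = ξ/L; then A² and the length scale cancel, so P = ∫_{1/4}^{7/12} u^2·(1 - u)^2 du ÷ ∫_{0}^{1} u^2·(1 - u)^2 du.
Using ∫ u^2·(1 - u)^2 du = u^3·(6·u^2 - 15·u + 10)/30, the numerator is ≈ 0.0183288 and the denominator is 1/30.
The result is P = 0.54986.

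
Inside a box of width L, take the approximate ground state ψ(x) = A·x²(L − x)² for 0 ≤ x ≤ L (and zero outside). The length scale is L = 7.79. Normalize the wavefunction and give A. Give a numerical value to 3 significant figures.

A ≈ 0.00244

We need A² ∫|f|² dx = 1, taking the integral from 0 to L.
The integral (without the A² prefactor) comes out to L^9/630.
So A² = (L^9/630)^(−1).
Plugging in L = 7.79 yields A = 0.002442.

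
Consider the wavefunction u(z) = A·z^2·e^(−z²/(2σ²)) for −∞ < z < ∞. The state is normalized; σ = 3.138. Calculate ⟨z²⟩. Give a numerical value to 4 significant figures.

The expectation value is the |u|²-weighted average of z^2: ∫ z^2|u|² dz.
The ratio of the moment integral to the normalization integral gives ⟨z²⟩ = 5·σ^2/2.
With σ = 3.138, ⟨z^2⟩ = 24.618.

⟨z^2⟩ ≈ 24.62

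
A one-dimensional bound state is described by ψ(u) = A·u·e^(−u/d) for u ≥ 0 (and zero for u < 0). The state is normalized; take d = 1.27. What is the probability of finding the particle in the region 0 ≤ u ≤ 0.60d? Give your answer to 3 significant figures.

P ≈ 0.121

|ψ|² is the probability density, so P = ∫_{0}^{0.60d} |ψ|² du.
With A² fixed by ∫|ψ|² = 1, i.e. A² = (d^3/4)^(−1), substitute and integrate.
In terms of t = u/d (A² and the length scale cancel between numerator and denominator), P = [∫_{0}^{0.60} t^2·e^(-2·t) dt] / [∫_{0}^{∞} t^2·e^(-2·t) dt].
An antiderivative of t^2·e^(-2·t) is -(2·t^2 + 2·t + 1)·e^(-2·t)/4; evaluating from 0 to 0.60 gives 1/4 - 73·e^(-6/5)/100, while the full integral is 1/4.
Taking the ratio, P = 0.1205.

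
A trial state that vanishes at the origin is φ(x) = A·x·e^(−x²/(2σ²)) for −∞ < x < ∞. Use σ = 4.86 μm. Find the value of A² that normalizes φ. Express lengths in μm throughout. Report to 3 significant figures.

A^2 ≈ 0.00983 μm^(-3)

The normalization condition is ∫|φ|² dx = 1 from −∞ to ∞.
With φ = A·x·e^(−x²/(2σ²)), the integral evaluates to A²·[√(π)·σ^3/2].
With σ = 4.86: A² = 0.009830 and A = 0.09915.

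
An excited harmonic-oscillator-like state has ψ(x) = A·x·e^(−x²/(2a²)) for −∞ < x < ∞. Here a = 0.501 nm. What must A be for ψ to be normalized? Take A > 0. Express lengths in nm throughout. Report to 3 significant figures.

A ≈ 3.00 nm^(-3/2)

We need A² ∫|f|² dx = 1, taking the integral from −∞ to ∞.
The integral (without the A² prefactor) comes out to √(π)·a^3/2.
Hence A² = 1/[√(π)·a^3/2].
Plugging in a = 0.501 yields A = 2.996.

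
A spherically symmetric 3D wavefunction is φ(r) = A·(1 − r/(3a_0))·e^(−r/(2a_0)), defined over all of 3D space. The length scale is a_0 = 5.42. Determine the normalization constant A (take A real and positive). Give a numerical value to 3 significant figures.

Require ∫ |φ|² 4πr² dr = 1 over the whole domain.
In 3D with spherical symmetry the volume element is 4πr² dr.
With φ = A·(1 − r/(3a_0))·e^(−r/(2a_0)), the integral evaluates to A²·[8·π·a_0^3/3].
So A² = (8·π·a_0^3/3)^(−1).
With a_0 = 5.42: A² = 0.0007497 and A = 0.02738.

A ≈ 0.0274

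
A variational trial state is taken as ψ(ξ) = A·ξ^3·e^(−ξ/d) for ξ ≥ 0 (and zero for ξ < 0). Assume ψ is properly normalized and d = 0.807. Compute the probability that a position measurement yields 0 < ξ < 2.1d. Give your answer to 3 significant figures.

P ≈ 0.133

P = ∫_{0}^{2.1d} |ψ(ξ)|² dξ.
With A² fixed by ∫|ψ|² = 1, i.e. A² = (45·d^7/8)^(−1), substitute and integrate.
Let u = ξ/d; then A² and the length scale cancel, so P = ∫_{0}^{2.1} u^6·e^(-2·u) du ÷ ∫_{0}^{∞} u^6·e^(-2·u) du.
An antiderivative of u^6·e^(-2·u) is -(4·u^6 + 12·u^5 + 30·u^4 + 60·u^3 + 90·u^2 + 90·u + 45)·e^(-2·u)/8; evaluating from 0 to 2.1 gives ≈ 0.74552, while the full integral is 45/8.
The result is P = 0.1325.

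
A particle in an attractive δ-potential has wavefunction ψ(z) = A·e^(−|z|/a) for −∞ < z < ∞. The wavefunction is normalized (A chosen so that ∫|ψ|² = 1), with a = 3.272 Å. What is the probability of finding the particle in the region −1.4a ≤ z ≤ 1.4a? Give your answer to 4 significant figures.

P ≈ 0.9392

P = ∫_{−1.4a}^{1.4a} |ψ(z)|² dz.
With A² fixed by ∫|ψ|² = 1, i.e. A² = (a)^(−1), substitute and integrate.
By symmetry take twice the z ≥ 0 contribution in numerator and denominator; the 2's cancel. In terms of u = z/a (A² and the length scale cancel between numerator and denominator), P = [∫_{0}^{1.4} e^(-2·u) du] / [∫_{0}^{∞} e^(-2·u) du].
An antiderivative of e^(-2·u) is -e^(-2·u)/2; evaluating from 0 to 1.4 gives 1/2 - e^(-14/5)/2, while the full integral is 1/2.
Evaluating gives P = 0.93919.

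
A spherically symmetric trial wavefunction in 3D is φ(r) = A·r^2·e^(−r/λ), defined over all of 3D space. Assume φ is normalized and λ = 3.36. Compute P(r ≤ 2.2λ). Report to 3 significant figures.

P = ∫ |φ|² 4πr² dr over r ≤ 2.2λ.
A² is fixed by ∫₀^∞ 4πr²|φ|² dr = 1, i.e. A² = (45·π·λ^7/2)^(−1).
Let u = r/λ; then A², 4π and the length scale all cancel, so P = ∫_{0}^{2.2} u^6·e^(-2·u) du ÷ ∫_{0}^{∞} u^6·e^(-2·u) du.
An antiderivative of u^6·e^(-2·u) is -(4·u^6 + 12·u^5 + 30·u^4 + 60·u^3 + 90·u^2 + 90·u + 45)·e^(-2·u)/8; evaluating from 0 to 2.2 gives ≈ 0.87950, while the full integral is 45/8.
The region integral divided by the full integral gives P = 0.1564.

P ≈ 0.156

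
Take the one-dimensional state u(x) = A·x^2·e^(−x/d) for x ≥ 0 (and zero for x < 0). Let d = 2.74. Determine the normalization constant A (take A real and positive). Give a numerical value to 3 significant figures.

A ≈ 0.0929

Require ∫ |u|² dx = 1 over the whole domain.
∫|u|² dx = A²·(3·d^5/4).
So A² = (3·d^5/4)^(−1).
Substituting d = 2.74 gives A² = 0.008633, so A = 0.09292.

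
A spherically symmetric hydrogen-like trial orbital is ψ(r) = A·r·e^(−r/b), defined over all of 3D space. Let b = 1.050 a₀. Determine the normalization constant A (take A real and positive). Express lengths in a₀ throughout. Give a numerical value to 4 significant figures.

A ≈ 0.2883 a₀^(-5/2)

Require ∫ |ψ|² 4πr² dr = 1 over the whole domain.
The angular integral contributes 4π, leaving ∫₀^∞ r²|ψ|² dr.
The integral (without the A² prefactor) comes out to 3·π·b^5.
Setting this equal to 1 gives A² = 1/(3·π·b^5).
Plugging in b = 1.050 yields A = 0.28833.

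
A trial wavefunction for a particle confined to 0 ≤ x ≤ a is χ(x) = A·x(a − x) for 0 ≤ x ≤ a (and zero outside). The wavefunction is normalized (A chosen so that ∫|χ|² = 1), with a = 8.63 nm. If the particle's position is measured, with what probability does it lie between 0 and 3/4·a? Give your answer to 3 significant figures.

P ≈ 0.896

P = ∫_{0}^{3/4·a} |χ(x)|² dx.
Since A² = 1/(a^5/30), this is the region integral divided by the full normalization integral.
Let u = x/a; then A² and the length scale cancel, so P = ∫_{0}^{3/4} u^2·(1 - u)^2 du ÷ ∫_{0}^{1} u^2·(1 - u)^2 du.
With ∫ u^2·(1 - u)^2 du = u^3·(6·u^2 - 15·u + 10)/30 + C, the region integral is 153/5120 and the full one is 1/30.
Evaluating gives P = 459/512.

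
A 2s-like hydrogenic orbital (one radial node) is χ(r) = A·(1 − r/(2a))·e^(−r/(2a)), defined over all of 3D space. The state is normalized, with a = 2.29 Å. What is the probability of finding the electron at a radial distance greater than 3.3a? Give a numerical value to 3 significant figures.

Integrate the radial probability density 4πr²|χ|² over r > 3.3a.
A² is fixed by ∫₀^∞ 4πr²|χ|² dr = 1, i.e. A² = (8·π·a^3)^(−1).
Let u = r/a; then A², 4π and the length scale all cancel, so P = ∫_{3.3}^{∞} u^2·(1 - u/2)^2·e^(-u) du ÷ ∫_{0}^{∞} u^2·(1 - u/2)^2·e^(-u) du.
With ∫ u^2·(1 - u/2)^2·e^(-u) du = -(u^4/4 + u^2 + 2·u + 2)·e^(-u) + C, the region integral is ≈ 1.8124 and the full one is 2.
This evaluates to P = 0.9062.

P ≈ 0.906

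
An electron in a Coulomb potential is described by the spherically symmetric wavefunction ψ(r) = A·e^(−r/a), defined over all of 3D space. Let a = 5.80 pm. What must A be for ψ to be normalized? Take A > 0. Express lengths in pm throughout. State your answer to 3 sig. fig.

We need A² ∫|f|² 4πr² dr = 1, taking the integral from 0 to ∞.
In 3D with spherical symmetry the volume element is 4πr² dr.
∫|ψ|² 4πr² dr = A²·(π·a^3).
Hence A² = 1/[π·a^3].
Substituting a = 5.80 gives A² = 0.001631, so A = 0.04039.

A ≈ 0.0404 pm^(-3/2)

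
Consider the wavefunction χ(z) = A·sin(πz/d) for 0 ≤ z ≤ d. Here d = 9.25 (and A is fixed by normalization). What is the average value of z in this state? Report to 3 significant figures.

⟨z⟩ = ∫ z |χ|² dz over the full domain.
Since the A² factors cancel between numerator and denominator, ⟨z⟩ = d/2.
With d = 9.25, ⟨z⟩ = 4.625.

⟨z⟩ ≈ 4.63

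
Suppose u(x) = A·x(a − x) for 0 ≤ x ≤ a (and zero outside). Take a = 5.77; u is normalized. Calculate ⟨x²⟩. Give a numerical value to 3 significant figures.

⟨x^2⟩ ≈ 9.51

⟨x²⟩ = ∫ x^2 |u|² dx over the full domain.
Since the A² factors cancel between numerator and denominator, ⟨x²⟩ = 2·a^2/7.
Putting a = 5.77 gives 9.512.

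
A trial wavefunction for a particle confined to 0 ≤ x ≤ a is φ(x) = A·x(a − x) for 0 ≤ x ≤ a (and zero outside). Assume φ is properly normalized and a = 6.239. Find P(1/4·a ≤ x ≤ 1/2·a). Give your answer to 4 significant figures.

P ≈ 0.3965

P = ∫_{1/4·a}^{1/2·a} |φ(x)|² dx.
Since A² = 1/(a^5/30), this is the region integral divided by the full normalization integral.
Substituting u = x/a, A² and the length scale cancel in the ratio: P = ∫_{1/4}^{1/2} u^2·(1 - u)^2 du / ∫_{0}^{1} u^2·(1 - u)^2 du.
An antiderivative of u^2·(1 - u)^2 is u^3·(6·u^2 - 15·u + 10)/30; evaluating from 1/4 to 1/2 gives ≈ 0.0132161, while the full integral is 1/30.
Evaluating gives P = 203/512.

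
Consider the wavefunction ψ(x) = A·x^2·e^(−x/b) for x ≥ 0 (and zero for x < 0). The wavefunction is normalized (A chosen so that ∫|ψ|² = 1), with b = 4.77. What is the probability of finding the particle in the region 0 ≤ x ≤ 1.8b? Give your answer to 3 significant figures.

P ≈ 0.294

The probability is P = ∫ |ψ|² dx over [0, 1.8b].
The normalization integral ∫|ψ|²dx over the whole domain equals 3·b^5/4·A², and A² cancels in the ratio.
In terms of u = x/b (A² and the length scale cancel between numerator and denominator), P = [∫_{0}^{1.8} u^4·e^(-2·u) du] / [∫_{0}^{∞} u^4·e^(-2·u) du].
With ∫ u^4·e^(-2·u) du = -(u^4/2 + u^3 + 3·u^2/2 + 3·u/2 + 3/4)·e^(-2·u) + C, the region integral is ≈ 0.22017 and the full one is 3/4.
Taking the ratio, P = 0.2936.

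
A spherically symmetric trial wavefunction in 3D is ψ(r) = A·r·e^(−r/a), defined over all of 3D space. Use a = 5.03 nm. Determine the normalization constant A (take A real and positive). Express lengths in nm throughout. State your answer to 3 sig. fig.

A ≈ 0.00574 nm^(-5/2)

The normalization condition is ∫|ψ|² 4πr² dr = 1 from 0 to ∞.
The angular integral contributes 4π, leaving ∫₀^∞ r²|ψ|² dr.
∫|ψ|² 4πr² dr = A²·(3·π·a^5).
Substituting a = 5.03 gives A² = 0.00003295, so A = 0.005740.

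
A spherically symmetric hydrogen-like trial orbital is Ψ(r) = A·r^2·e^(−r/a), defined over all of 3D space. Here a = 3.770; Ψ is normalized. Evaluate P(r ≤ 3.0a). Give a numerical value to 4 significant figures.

P = ∫ |Ψ|² 4πr² dr over r ≤ 3.0a.
A² is fixed by ∫₀^∞ 4πr²|Ψ|² dr = 1, i.e. A² = (45·π·a^7/2)^(−1).
Let u = r/a; then A², 4π and the length scale all cancel, so P = ∫_{0}^{3.0} u^6·e^(-2·u) du ÷ ∫_{0}^{∞} u^6·e^(-2·u) du.
An antiderivative of u^6·e^(-2·u) is -(4·u^6 + 12·u^5 + 30·u^4 + 60·u^3 + 90·u^2 + 90·u + 45)·e^(-2·u)/8; evaluating from 0 to 3.0 gives ≈ 2.21455, while the full integral is 45/8.
The region integral divided by the full integral gives P = 0.39370.

P ≈ 0.3937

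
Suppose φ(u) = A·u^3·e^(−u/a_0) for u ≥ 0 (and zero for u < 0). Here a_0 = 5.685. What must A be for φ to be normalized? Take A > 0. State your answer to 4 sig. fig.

A ≈ 0.0009625

Require ∫ |φ|² du = 1 over the whole domain.
With φ = A·u^3·e^(−u/a_0), the integral evaluates to A²·[45·a_0^7/8].
Setting this equal to 1 gives A² = 1/(45·a_0^7/8).
Substituting a_0 = 5.685 gives A² = 9.2633E-7, so A = 0.00096246.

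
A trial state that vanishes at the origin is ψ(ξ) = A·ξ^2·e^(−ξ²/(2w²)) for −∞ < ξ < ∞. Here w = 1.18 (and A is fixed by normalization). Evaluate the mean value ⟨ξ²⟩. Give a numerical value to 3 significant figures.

⟨ξ²⟩ = ∫ ξ^2 |ψ|² dξ over the full domain.
Evaluating both integrals, ⟨ξ²⟩ = 5·w^2/2.
Putting w = 1.18 gives 3.481.

⟨ξ^2⟩ ≈ 3.48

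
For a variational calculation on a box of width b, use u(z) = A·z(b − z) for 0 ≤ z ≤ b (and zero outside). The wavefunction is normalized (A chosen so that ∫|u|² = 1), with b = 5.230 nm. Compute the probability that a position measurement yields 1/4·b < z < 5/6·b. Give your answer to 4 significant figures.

|u|² is the probability density, so P = ∫_{1/4·b}^{5/6·b} |u|² dz.
The normalization integral ∫|u|²dz over the whole domain equals b^5/30·A², and A² cancels in the ratio.
Substituting t = z/b, A² and the length scale cancel in the ratio: P = ∫_{1/4}^{5/6} t^2·(1 - t)^2 dt / ∫_{0}^{1} t^2·(1 - t)^2 dt.
Using ∫ t^2·(1 - t)^2 dt = t^3·(6·t^2 - 15·t + 10)/30, the numerator is ≈ 0.0286997 and the denominator is 1/30.
Evaluating gives P = 0.86099.

P ≈ 0.8610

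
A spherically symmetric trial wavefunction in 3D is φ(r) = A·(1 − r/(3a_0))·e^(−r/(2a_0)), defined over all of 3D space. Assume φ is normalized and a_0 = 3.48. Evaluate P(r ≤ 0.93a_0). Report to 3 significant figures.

P ≈ 0.124

Integrate the radial probability density 4πr²|φ|² over r ≤ 0.93a_0.
Normalization gives A² = 1/(8·π·a_0^3/3).
Let u = r/a_0; then A², 4π and the length scale all cancel, so P = ∫_{0}^{0.93} u^2·(1 - u/3)^2·e^(-u) du ÷ ∫_{0}^{∞} u^2·(1 - u/3)^2·e^(-u) du.
An antiderivative of u^2·(1 - u/3)^2·e^(-u) is (-u^4 + 2·u^3 - 3·u^2 - 6·u - 6)·e^(-u)/9; evaluating from 0 to 0.93 gives ≈ 0.082989, while the full integral is 2/3.
The region integral divided by the full integral gives P = 0.1245.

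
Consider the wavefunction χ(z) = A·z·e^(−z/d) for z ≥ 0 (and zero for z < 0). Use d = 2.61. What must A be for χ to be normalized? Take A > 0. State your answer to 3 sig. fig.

A ≈ 0.474

The normalization condition is ∫|χ|² dz = 1 from 0 to ∞.
With ∫₀^∞ z^2 e^(−αz) dz = 2!/α^3, the integral (without the A² prefactor) comes out to d^3/4.
So A² = (d^3/4)^(−1).
With d = 2.61: A² = 0.2250 and A = 0.4743.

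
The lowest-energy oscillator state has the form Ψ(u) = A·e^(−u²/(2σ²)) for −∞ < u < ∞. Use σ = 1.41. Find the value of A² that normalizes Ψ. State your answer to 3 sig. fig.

Normalization requires ∫|Ψ|² du = 1, integrated from −∞ to ∞.
Using the Gaussian integral ∫_{−∞}^{∞} e^(−αu²) du = √(π/α), carrying out the integral gives A² · √(π)·σ.
Plugging in σ = 1.41 yields A = 0.6326.

A^2 ≈ 0.400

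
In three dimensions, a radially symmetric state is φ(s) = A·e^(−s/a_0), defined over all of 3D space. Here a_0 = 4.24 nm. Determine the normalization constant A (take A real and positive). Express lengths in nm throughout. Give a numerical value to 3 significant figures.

Require ∫ |φ|² 4πs² ds = 1 over the whole domain.
With φ = A·e^(−s/a_0), the integral evaluates to A²·[π·a_0^3].
Setting this equal to 1 gives A² = 1/(π·a_0^3).
Plugging in a_0 = 4.24 yields A = 0.06462.

A ≈ 0.0646 nm^(-3/2)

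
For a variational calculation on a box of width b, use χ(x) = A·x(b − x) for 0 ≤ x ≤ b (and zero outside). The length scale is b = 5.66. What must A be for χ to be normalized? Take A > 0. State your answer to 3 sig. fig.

A ≈ 0.0719

Normalization requires ∫|χ|² dx = 1, integrated from 0 to b.
Carrying out the integral gives A² · b^5/30.
Hence A² = 1/[b^5/30].
Substituting b = 5.66 gives A² = 0.005165, so A = 0.07187.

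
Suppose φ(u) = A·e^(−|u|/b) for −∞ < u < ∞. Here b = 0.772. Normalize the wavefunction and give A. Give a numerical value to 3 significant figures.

A ≈ 1.14

We need A² ∫|f|² du = 1, taking the integral from −∞ to ∞.
Recall ∫₀^∞ u^m e^(−u/β) du = m!·β^(m+1), carrying out the integral gives A² · b.
So A² = (b)^(−1).
With b = 0.772: A² = 1.295 and A = 1.138.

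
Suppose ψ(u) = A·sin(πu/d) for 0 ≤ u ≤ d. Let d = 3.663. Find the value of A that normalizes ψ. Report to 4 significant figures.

Normalization requires ∫|ψ|² du = 1, integrated from 0 to d.
With ∫₀^d sin²(nπu/d) du = d/2, the integral (without the A² prefactor) comes out to d/2.
So A² = (d/2)^(−1).
Plugging in d = 3.663 yields A = 0.73892.

A ≈ 0.7389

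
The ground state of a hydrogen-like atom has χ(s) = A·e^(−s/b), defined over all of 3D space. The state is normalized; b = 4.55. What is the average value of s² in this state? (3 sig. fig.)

The expectation value is the |χ|²-weighted average of s^2: ∫ s^2|χ|² 4πs² ds.
The ratio of the moment integral to the normalization integral gives ⟨s²⟩ = 3·b^2.
Putting b = 4.55 gives 62.11.

⟨s^2⟩ ≈ 62.1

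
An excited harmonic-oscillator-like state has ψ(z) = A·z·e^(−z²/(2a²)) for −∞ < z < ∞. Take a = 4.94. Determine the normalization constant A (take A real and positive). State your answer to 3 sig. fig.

The normalization condition is ∫|ψ|² dz = 1 from −∞ to ∞.
With ∫_{−∞}^{∞} z^(2m) e^(−αz²) dz = (2m−1)!!·√π / (2^m α^(m+1/2)), carrying out the integral gives A² · √(π)·a^3/2.
Hence A² = 1/[√(π)·a^3/2].
With a = 4.94: A² = 0.009360 and A = 0.09675.

A ≈ 0.0967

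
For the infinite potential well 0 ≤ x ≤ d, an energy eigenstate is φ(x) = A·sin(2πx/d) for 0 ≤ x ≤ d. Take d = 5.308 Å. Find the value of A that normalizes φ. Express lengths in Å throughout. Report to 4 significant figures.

A ≈ 0.6138 Å^(-1/2)

Normalization requires ∫|φ|² dx = 1, integrated from 0 to d.
With ∫₀^d sin²(nπx/d) dx = d/2, with φ = A·sin(2πx/d), the integral evaluates to A²·[d/2].
Hence A² = 1/[d/2].
Plugging in d = 5.308 yields A = 0.61383.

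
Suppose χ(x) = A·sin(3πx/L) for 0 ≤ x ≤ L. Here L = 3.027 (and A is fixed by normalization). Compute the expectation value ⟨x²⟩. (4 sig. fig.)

By definition ⟨x²⟩ = ∫ x^2 |χ(x)|² dx.
Using sin²θ = (1 − cos 2θ)/2, since the A² factors cancel between numerator and denominator, ⟨x²⟩ = -L^2/(18·π^2) + L^2/3.
Putting L = 3.027 gives 3.0027.

⟨x^2⟩ ≈ 3.003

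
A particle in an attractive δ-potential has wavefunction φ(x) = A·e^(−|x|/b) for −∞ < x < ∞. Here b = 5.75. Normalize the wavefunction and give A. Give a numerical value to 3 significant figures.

A ≈ 0.417

Normalization requires ∫|φ|² dx = 1, integrated from −∞ to ∞.
With ∫₀^∞ x^0 e^(−αx) dx = 0!/α^1, the integral (without the A² prefactor) comes out to b.
Substituting b = 5.75 gives A² = 0.1739, so A = 0.4170.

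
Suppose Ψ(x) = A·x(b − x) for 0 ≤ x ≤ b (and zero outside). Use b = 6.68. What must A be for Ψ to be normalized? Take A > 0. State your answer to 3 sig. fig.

Normalization requires ∫|Ψ|² dx = 1, integrated from 0 to b.
The integral (without the A² prefactor) comes out to b^5/30.
So A² = (b^5/30)^(−1).
Substituting b = 6.68 gives A² = 0.002255, so A = 0.04749.

A ≈ 0.0475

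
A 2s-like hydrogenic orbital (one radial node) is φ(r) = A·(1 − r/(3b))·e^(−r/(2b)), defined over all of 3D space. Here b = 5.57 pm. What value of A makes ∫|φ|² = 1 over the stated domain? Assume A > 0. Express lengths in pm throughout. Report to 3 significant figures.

The normalization condition is ∫|φ|² 4πr² dr = 1 from 0 to ∞.
In 3D with spherical symmetry the volume element is 4πr² dr.
With ∫₀^∞ r^4 e^(−αr) dr = 4!/α^5, ∫|φ|² 4πr² dr = A²·(8·π·b^3/3).
Hence A² = 1/[8·π·b^3/3].
With b = 5.57: A² = 0.0006907 and A = 0.02628.

A ≈ 0.0263 pm^(-3/2)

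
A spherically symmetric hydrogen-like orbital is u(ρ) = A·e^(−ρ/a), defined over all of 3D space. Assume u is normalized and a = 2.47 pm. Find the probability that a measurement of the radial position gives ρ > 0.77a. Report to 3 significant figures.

Integrate the radial probability density 4πρ²|u|² over ρ > 0.77a.
Normalization gives A² = 1/(π·a^3).
Substituting t = ρ/a, A², 4π and the length scale all cancel in the ratio: P = ∫_{0.77}^{∞} t^2·e^(-2·t) dt / ∫_{0}^{∞} t^2·e^(-2·t) dt.
With ∫ t^2·e^(-2·t) dt = -(2·t^2 + 2·t + 1)·e^(-2·t)/4 + C, the region integral is ≈ 0.19969 and the full one is 1/4.
The region integral divided by the full integral gives P = 0.7987.

P ≈ 0.799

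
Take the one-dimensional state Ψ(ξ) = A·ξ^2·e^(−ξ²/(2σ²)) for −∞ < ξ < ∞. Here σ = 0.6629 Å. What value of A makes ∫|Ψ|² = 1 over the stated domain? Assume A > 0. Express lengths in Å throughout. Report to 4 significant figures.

A ≈ 2.424 Å^(-5/2)

We need A² ∫|f|² dξ = 1, taking the integral from −∞ to ∞.
With ∫_{−∞}^{∞} ξ^(2m) e^(−αξ²) dξ = (2m−1)!!·√π / (2^m α^(m+1/2)), carrying out the integral gives A² · 3·√(π)·σ^5/4.
Setting this equal to 1 gives A² = 1/(3·√(π)·σ^5/4).
Plugging in σ = 0.6629 yields A = 2.4242.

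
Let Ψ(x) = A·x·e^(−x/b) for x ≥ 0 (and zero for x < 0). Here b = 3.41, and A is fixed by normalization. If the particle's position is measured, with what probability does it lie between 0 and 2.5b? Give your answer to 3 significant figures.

P = ∫_{0}^{2.5b} |Ψ(x)|² dx.
Since A² = 1/(b^3/4), this is the region integral divided by the full normalization integral.
Substituting u = x/b, A² and the length scale cancel in the ratio: P = ∫_{0}^{2.5} u^2·e^(-2·u) du / ∫_{0}^{∞} u^2·e^(-2·u) du.
With ∫ u^2·e^(-2·u) du = -(2·u^2 + 2·u + 1)·e^(-2·u)/4 + C, the region integral is 1/4 - 37·e^(-5)/8 and the full one is 1/4.
Evaluating gives P = 0.8753.

P ≈ 0.875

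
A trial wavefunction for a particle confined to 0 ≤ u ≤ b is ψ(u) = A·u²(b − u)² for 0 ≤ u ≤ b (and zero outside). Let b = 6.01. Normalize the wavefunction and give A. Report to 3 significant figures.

We need A² ∫|f|² du = 1, taking the integral from 0 to b.
Expanding the polynomial and integrating term by term, ∫|ψ|² du = A²·(b^9/630).
Hence A² = 1/[b^9/630].
Plugging in b = 6.01 yields A = 0.007848.

A ≈ 0.00785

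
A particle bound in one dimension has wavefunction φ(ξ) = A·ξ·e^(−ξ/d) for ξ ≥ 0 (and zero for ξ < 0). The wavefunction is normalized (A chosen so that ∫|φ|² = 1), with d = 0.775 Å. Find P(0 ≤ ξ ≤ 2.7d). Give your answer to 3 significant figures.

P ≈ 0.905

The probability is P = ∫ |φ|² dξ over [0, 2.7d].
Since A² = 1/(d^3/4), this is the region integral divided by the full normalization integral.
In terms of u = ξ/d (A² and the length scale cancel between numerator and denominator), P = [∫_{0}^{2.7} u^2·e^(-2·u) du] / [∫_{0}^{∞} u^2·e^(-2·u) du].
With ∫ u^2·e^(-2·u) du = -(2·u^2 + 2·u + 1)·e^(-2·u)/4 + C, the region integral is 1/4 - 1049·e^(-27/5)/200 and the full one is 1/4.
Taking the ratio, P = 0.9052.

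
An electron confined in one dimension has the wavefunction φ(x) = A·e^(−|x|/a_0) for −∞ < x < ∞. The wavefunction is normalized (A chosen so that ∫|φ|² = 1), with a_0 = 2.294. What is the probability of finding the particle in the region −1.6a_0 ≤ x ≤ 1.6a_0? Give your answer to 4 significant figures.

The probability is P = ∫ |φ|² dx over [−1.6a_0, 1.6a_0].
With A² fixed by ∫|φ|² = 1, i.e. A² = (a_0)^(−1), substitute and integrate.
Both integrals are even about x = 0, so only the x ≥ 0 halves are needed (the factors of 2 cancel). In terms of u = x/a_0 (A² and the length scale cancel between numerator and denominator), P = [∫_{0}^{1.6} e^(-2·u) du] / [∫_{0}^{∞} e^(-2·u) du].
Using ∫ e^(-2·u) du = -e^(-2·u)/2, the numerator is 1/2 - e^(-16/5)/2 and the denominator is 1/2.
Evaluating gives P = 0.95924.

P ≈ 0.9592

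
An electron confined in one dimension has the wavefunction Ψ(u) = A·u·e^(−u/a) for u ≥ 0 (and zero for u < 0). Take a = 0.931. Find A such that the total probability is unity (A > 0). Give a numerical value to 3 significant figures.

Require ∫ |Ψ|² du = 1 over the whole domain.
Using ∫₀^∞ uⁿ e^(−αu) du = n!/αⁿ⁺¹, ∫|Ψ|² du = A²·(a^3/4).
Hence A² = 1/[a^3/4].
Substituting a = 0.931 gives A² = 4.957, so A = 2.226.

A ≈ 2.23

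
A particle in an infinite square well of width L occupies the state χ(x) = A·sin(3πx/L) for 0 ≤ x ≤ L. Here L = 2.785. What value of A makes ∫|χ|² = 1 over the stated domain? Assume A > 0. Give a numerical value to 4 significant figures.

A ≈ 0.8474

The normalization condition is ∫|χ|² dx = 1 from 0 to L.
Using sin²θ = (1 − cos 2θ)/2, carrying out the integral gives A² · L/2.
So A² = (L/2)^(−1).
Substituting L = 2.785 gives A² = 0.71813, so A = 0.84743.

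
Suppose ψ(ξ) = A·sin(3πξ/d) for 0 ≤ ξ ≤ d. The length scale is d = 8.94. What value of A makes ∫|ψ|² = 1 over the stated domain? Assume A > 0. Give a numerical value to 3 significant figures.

A ≈ 0.473

We need A² ∫|f|² dξ = 1, taking the integral from 0 to d.
Using sin²θ = (1 − cos 2θ)/2, ∫|ψ|² dξ = A²·(d/2).
Setting this equal to 1 gives A² = 1/(d/2).
Plugging in d = 8.94 yields A = 0.4730.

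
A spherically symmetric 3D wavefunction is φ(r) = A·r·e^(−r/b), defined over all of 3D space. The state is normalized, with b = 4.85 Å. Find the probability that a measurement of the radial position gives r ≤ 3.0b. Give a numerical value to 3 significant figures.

With dV = 4πr²dr, the probability is ∫|φ|² dV over r ≤ 3.0b.
Normalization gives A² = 1/(3·π·b^5).
Let u = r/b; then A², 4π and the length scale all cancel, so P = ∫_{0}^{3.0} u^4·e^(-2·u) du ÷ ∫_{0}^{∞} u^4·e^(-2·u) du.
Using ∫ u^4·e^(-2·u) du = -(u^4/2 + u^3 + 3·u^2/2 + 3·u/2 + 3/4)·e^(-2·u), the numerator is 3/4 - 345·e^(-6)/4 and the denominator is 3/4.
The region integral divided by the full integral gives P = 0.7149.

P ≈ 0.715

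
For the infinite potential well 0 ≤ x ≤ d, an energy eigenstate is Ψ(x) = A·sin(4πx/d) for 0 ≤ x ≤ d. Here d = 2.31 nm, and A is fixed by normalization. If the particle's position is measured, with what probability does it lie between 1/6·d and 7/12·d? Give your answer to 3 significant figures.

P ≈ 0.348

P = ∫_{1/6·d}^{7/12·d} |Ψ(x)|² dx.
With A² fixed by ∫|Ψ|² = 1, i.e. A² = (d/2)^(−1), substitute and integrate.
Substituting u = x/d, A² and the length scale cancel in the ratio: P = ∫_{1/6}^{7/12} sin(4·π·u)^2 du / ∫_{0}^{1} sin(4·π·u)^2 du.
Using ∫ sin(4·π·u)^2 du = u/2 - sin(4·π·u)·cos(4·π·u)/(8·π), the numerator is -√(3)/(16·π) + 5/24 and the denominator is 1/2.
Evaluating gives P = -√(3)/(8·π) + 5/12.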